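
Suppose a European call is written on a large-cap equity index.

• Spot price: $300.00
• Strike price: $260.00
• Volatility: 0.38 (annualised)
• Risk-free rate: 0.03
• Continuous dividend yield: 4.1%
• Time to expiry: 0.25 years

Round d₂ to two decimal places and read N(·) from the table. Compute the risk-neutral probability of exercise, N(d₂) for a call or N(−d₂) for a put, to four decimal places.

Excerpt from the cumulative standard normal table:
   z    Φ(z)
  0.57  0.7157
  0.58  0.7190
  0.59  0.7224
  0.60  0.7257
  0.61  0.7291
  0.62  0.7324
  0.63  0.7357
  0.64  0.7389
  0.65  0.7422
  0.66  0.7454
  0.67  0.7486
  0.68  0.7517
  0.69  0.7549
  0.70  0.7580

0.7389

σ√T = 0.38·√0.25 = 0.1900
d₁ = [ln(300/260) + (0.03 − 0.041 + ½·0.38²)·0.25] / (σ√T) = (0.1431 + 0.0153) / 0.1900 = 0.8337 which rounds to 0.83
d₂ = 0.8337 − 0.1900 = 0.6437 which rounds to 0.64
Pr(exercise) under Q = N(d₂) = 0.7389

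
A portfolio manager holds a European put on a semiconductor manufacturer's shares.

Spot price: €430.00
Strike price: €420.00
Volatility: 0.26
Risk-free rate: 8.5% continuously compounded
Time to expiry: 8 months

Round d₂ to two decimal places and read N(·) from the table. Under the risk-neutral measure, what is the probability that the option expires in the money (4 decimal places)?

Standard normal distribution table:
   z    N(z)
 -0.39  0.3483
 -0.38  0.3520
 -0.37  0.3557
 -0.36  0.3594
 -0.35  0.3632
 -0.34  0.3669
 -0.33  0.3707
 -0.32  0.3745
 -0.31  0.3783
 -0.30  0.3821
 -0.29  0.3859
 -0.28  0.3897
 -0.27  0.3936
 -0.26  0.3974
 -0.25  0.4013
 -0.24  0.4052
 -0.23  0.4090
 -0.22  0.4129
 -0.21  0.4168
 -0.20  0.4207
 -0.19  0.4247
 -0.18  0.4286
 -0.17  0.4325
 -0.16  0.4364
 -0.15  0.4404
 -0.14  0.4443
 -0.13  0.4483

T = 0.6667;  σ√T = 0.2123
d₁ = [ln(430/420) + (0.085 + ½·0.26²)·0.6667] / (σ√T) = (0.0235 + 0.0792) / 0.2123 = 0.4839 ≈ 0.48
d₂ = 0.4839 − 0.2123 = 0.2716 ≈ 0.27
Pr(exercise) under Q = N(−d₂) = N(-0.27) = 0.3936

0.3936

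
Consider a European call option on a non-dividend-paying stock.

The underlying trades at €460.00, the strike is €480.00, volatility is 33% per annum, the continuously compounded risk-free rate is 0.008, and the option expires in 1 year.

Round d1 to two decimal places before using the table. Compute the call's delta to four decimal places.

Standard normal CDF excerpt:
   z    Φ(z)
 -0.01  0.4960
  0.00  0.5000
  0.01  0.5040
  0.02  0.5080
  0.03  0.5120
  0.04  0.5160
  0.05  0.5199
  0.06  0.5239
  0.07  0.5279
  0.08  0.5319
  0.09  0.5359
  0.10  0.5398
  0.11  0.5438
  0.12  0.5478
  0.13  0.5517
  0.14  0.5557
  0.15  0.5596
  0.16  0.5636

σ√T = 0.33 × 1.0000 = 0.3300
ln(S/K) + (r + σ²/2)T = ln(460/480) + (0.008 + 0.33²/2)·1 = -0.0426 + 0.0625 = 0.0199
d₁ = 0.0199 / 0.3300 = 0.0603 ≈ 0.06
N(d₁) = N(0.06) = 0.5239
Δ_call = N(d₁) = 0.5239

0.5239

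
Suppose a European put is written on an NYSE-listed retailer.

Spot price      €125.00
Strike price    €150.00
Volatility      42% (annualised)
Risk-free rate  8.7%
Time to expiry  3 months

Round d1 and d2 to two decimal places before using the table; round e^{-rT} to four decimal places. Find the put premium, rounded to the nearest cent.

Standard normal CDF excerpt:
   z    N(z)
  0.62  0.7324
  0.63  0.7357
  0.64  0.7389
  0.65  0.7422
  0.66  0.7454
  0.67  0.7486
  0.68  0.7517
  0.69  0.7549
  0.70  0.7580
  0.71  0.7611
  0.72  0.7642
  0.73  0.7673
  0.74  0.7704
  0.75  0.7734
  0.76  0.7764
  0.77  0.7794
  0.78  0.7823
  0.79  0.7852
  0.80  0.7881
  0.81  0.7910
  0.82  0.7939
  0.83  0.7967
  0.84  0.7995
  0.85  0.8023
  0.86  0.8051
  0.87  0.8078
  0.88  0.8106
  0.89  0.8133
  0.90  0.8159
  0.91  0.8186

σ√T = 0.42 × 0.5000 = 0.2100
d₁ = [ln(125/150) + (0.087 + 0.42²/2)·0.25] / 0.2100 = [-0.1823 + 0.0438] / 0.2100 = -0.6596 → -0.66
d₂ = d₁ − σ√T = -0.6596 − 0.2100 = -0.8696 → -0.87
e^(−rT) = e^(−0.087·0.25) = 0.9785
P = 150·0.9785·N(0.87) − 125·N(0.66) = 150·0.9785·0.8078 − 125·0.7454 = 118.5648 − 93.1750 = 25.3898

€25.39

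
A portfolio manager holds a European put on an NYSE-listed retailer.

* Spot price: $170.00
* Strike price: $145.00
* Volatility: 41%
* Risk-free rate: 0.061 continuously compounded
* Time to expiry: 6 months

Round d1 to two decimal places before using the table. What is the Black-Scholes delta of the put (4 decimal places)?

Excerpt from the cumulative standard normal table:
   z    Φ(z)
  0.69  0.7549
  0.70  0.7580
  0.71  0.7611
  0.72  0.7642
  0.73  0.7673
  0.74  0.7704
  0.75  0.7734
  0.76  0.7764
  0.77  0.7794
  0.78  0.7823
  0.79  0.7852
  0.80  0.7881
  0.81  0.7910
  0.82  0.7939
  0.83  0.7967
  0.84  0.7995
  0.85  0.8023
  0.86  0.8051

σ√T = 0.41·√0.5 = 0.2899
d₁ = [ln(170/145) + (0.061 + 0.41²/2)·0.5] / 0.2899 = [0.1591 + 0.0725] / 0.2899 = 0.7988 ⇒ 0.80
N(d₁) = N(0.80) = 0.7881
Δ_put = N(d₁) − 1 = 0.7881 − 1 = -0.2119

-0.2119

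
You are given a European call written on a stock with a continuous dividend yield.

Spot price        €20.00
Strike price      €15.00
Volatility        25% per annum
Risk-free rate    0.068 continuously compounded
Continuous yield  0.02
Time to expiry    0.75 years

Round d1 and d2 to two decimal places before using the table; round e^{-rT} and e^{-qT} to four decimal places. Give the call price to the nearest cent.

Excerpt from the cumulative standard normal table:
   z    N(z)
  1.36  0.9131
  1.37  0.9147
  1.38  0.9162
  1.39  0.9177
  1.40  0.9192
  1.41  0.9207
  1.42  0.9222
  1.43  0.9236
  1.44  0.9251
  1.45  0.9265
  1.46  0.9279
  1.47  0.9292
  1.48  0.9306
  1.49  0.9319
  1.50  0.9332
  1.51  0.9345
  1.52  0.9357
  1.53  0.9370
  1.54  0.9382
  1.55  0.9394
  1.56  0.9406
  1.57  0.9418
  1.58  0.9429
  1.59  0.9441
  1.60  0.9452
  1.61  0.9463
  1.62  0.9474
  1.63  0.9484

€5.54

σ√T = 0.25 × 0.8660 = 0.2165
d₁ = [ln(20/15) + (0.068 − 0.02 + 0.25²/2)·0.75] / 0.2165 = [0.2877 + 0.0594] / 0.2165 = 1.6033 → 1.60
d₂ = d₁ − σ√T = 1.6033 − 0.2165 = 1.3868 → 1.39
e^(−qT) = e^(−0.02·0.75) = 0.9851;  e^(−rT) = e^(−0.068·0.75) = 0.9503
N(d₁) = N(1.60) = 0.9452;  N(d₂) = N(1.39) = 0.9177
C = 20·0.9851·0.9452 − 15·0.9503·0.9177 = 18.6223 − 13.0814 = 5.5410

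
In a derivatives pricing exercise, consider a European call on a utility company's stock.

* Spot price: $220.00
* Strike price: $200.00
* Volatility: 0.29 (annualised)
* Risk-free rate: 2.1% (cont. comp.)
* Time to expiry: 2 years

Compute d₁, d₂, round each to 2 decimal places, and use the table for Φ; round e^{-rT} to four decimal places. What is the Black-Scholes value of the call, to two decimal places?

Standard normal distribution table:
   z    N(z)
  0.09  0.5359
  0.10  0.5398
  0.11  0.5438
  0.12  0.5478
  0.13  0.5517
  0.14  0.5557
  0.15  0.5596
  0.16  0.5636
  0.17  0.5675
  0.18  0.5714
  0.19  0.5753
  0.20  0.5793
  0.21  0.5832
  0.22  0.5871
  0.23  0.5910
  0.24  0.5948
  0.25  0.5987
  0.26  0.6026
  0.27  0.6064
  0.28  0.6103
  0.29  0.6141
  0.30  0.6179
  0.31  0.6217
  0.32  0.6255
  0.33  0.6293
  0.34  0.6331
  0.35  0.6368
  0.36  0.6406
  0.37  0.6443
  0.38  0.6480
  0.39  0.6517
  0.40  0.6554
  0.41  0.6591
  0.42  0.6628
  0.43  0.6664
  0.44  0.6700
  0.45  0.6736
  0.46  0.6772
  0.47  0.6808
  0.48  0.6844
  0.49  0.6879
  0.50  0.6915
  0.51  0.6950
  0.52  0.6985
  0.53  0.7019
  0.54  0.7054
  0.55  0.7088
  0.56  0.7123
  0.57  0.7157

$49.38

T = 2;  σ√T = 0.4101
d₁ = [ln(220/200) + (0.021 + ½·0.29²)·2] / (σ√T) = (0.0953 + 0.1261) / 0.4101 = 0.5399 → 0.54
d₂ = 0.5399 − 0.4101 = 0.1297 → 0.13
e^(−rT) = e^(−0.021·2) = 0.9589
C = 220·N(0.54) − 200·0.9589·N(0.13) = 220·0.7054 − 200·0.9589·0.5517 = 155.1880 − 105.8050 = 49.3830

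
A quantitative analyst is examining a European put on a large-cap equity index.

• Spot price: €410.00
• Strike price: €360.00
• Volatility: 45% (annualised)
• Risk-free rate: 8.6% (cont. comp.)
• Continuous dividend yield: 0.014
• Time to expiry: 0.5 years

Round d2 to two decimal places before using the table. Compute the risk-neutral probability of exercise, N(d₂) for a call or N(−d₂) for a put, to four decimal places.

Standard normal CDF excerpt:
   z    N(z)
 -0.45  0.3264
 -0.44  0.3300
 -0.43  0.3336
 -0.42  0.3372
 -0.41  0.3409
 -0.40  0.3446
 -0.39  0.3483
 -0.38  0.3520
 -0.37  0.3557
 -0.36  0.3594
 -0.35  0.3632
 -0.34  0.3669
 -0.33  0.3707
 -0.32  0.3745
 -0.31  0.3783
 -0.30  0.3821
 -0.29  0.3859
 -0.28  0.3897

0.3594

σ√T = 0.45 × 0.7071 = 0.3182
d₁ = [ln(410/360) + (0.086 − 0.014 + 0.45²/2)·0.5] / 0.3182 = [0.1301 + 0.0866] / 0.3182 = 0.6810 which rounds to 0.68
d₂ = d₁ − σ√T = 0.6810 − 0.3182 = 0.3628 which rounds to 0.36
Risk-neutral Pr[S_T < K] = N(−d₂) = N(-0.36) = 0.3594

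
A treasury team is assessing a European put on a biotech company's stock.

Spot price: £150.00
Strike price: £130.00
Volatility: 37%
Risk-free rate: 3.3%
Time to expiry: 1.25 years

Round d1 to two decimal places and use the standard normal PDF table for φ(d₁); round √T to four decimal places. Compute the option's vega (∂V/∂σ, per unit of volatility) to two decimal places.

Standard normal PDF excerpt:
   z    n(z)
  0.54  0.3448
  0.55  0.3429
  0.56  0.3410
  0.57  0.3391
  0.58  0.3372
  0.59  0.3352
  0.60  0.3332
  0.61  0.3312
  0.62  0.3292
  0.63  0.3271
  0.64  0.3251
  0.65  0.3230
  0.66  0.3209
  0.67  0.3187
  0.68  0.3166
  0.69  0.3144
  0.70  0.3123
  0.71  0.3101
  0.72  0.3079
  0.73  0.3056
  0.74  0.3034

54.17

σ√T = 0.37 × 1.1180 = 0.4137
d₁ = [ln(150/130) + (0.033 + 0.37²/2)·1.25] / 0.4137 = [0.1431 + 0.1268] / 0.4137 = 0.6525 ≈ 0.65
√T = √1.25 = 1.1180
φ(d₁) = φ(0.65) = 0.3230
vega = S·φ(d₁)·√T = 150·0.3230·1.1180 = 54.1671
(Call and put vega coincide under Black-Scholes.)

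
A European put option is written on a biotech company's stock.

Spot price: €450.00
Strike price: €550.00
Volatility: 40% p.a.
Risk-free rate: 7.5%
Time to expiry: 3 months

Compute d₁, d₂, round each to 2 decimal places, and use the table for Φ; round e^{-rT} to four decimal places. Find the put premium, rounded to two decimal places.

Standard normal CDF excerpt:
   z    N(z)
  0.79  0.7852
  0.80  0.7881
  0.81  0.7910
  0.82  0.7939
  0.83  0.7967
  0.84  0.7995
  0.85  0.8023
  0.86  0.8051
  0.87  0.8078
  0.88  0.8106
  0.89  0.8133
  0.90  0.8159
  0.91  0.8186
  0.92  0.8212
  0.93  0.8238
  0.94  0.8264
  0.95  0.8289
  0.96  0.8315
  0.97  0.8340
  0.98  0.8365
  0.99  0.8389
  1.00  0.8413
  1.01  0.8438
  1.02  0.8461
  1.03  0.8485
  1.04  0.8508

€99.51

σ√T = 0.4 × 0.5000 = 0.2000
d₁ = [ln(450/550) + (0.075 + 0.4²/2)·0.25] / 0.2000 = [-0.2007 + 0.0388] / 0.2000 = -0.8096 ≈ -0.81
d₂ = d₁ − σ√T = -0.8096 − 0.2000 = -1.0096 ≈ -1.01
exp(−rT) = exp(−0.075·0.25) = 0.9814
P = 550·0.9814·N(1.01) − 450·N(0.81) = 550·0.9814·0.8438 − 450·0.7910 = 455.4579 − 355.9500 = 99.5079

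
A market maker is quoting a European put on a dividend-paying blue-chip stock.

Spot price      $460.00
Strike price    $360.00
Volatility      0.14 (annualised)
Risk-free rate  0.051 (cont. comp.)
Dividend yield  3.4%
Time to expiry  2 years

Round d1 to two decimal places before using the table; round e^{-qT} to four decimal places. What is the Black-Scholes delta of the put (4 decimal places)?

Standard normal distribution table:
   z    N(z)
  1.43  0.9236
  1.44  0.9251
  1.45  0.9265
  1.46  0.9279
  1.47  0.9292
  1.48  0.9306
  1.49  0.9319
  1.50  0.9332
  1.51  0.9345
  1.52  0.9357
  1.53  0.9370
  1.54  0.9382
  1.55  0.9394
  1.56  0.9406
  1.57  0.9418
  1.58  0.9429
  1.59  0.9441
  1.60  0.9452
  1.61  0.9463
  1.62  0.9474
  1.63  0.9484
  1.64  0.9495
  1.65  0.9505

σ√T = 0.14 × 1.4142 = 0.1980
d₁ = [ln(460/360) + (0.051 − 0.034 + 0.14²/2)·2] / 0.1980 = [0.2451 + 0.0536] / 0.1980 = 1.5088 which rounds to 1.51
N(d₁) = N(1.51) = 0.9345
Δ_put = e^(−qT)·(N(d₁) − 1) = 0.9343·(0.9345 − 1) = -0.0612

-0.0612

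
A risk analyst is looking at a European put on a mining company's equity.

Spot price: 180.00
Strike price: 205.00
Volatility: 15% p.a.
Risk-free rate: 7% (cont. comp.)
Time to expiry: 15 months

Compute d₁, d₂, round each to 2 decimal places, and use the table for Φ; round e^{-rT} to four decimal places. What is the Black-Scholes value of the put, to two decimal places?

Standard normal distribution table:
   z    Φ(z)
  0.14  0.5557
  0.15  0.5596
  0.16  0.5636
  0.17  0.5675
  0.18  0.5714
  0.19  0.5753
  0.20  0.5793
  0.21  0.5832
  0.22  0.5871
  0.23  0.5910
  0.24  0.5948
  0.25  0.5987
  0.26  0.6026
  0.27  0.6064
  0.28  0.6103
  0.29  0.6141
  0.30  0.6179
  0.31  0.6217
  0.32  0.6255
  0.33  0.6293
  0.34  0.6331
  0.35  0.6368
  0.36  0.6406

σ√T = 0.15 × 1.1180 = 0.1677
ln(S/K) + (r + σ²/2)T = ln(180/205) + (0.07 + 0.15²/2)·1.25 = -0.1301 + 0.1016 = -0.0285
d₁ = -0.0285 / 0.1677 = -0.1699 ≈ -0.17
d₂ = d₁ − σ√T = -0.1699 − 0.1677 = -0.3376 ≈ -0.34
e^(−rT) = e^(−0.07·1.25) = 0.9162
N(−d₂) = N(0.34) = 0.6331;  N(−d₁) = N(0.17) = 0.5675
P = 205·0.9162·0.6331 − 180·0.5675 = 118.9095 − 102.1500 = 16.7595

16.76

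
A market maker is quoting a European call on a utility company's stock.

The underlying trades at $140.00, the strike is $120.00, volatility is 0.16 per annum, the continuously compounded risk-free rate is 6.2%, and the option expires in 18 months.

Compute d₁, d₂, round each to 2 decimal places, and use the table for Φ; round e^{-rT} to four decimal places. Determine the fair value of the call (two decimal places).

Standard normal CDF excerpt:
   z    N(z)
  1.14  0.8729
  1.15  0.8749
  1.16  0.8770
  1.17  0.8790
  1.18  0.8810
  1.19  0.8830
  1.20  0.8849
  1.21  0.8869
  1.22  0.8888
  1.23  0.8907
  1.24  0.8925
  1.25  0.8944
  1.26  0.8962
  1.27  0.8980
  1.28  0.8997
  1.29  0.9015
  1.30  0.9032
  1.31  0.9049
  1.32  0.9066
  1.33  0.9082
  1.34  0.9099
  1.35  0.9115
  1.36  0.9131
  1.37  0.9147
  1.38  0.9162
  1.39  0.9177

$31.94

σ√T = 0.16·√1.5 = 0.1960
ln(S/K) + (r + σ²/2)T = ln(140/120) + (0.062 + 0.16²/2)·1.5 = 0.1542 + 0.1122 = 0.2664
d₁ = 0.2664 / 0.1960 = 1.3592 ≈ 1.36
d₂ = d₁ − σ√T = 1.3592 − 0.1960 = 1.1633 ≈ 1.16
e^(−rT) = e^(−0.062·1.5) = 0.9112
N(d₁) = N(1.36) = 0.9131;  N(d₂) = N(1.16) = 0.8770
C = 140·0.9131 − 120·0.9112·0.8770 = 127.8340 − 95.8947 = 31.9393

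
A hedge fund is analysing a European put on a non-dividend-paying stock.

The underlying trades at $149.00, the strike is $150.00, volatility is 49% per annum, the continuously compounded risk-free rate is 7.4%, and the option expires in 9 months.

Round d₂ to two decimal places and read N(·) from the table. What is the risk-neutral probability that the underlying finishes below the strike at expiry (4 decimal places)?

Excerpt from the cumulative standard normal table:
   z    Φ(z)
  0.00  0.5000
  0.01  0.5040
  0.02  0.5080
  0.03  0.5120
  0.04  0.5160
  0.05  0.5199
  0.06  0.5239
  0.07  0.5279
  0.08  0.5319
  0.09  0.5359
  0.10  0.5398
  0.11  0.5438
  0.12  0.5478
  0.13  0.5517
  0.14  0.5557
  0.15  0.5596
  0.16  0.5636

0.5398

σ√T = 0.49·√0.75 = 0.4244
d₁ = [ln(149/150) + (0.074 + 0.49²/2)·0.75] / 0.4244 = [-0.0067 + 0.1455] / 0.4244 = 0.3272 which rounds to 0.33
d₂ = d₁ − σ√T = 0.3272 − 0.4244 = -0.0972 which rounds to -0.10
Pr(exercise) under Q = N(−d₂) = N(0.10) = 0.5398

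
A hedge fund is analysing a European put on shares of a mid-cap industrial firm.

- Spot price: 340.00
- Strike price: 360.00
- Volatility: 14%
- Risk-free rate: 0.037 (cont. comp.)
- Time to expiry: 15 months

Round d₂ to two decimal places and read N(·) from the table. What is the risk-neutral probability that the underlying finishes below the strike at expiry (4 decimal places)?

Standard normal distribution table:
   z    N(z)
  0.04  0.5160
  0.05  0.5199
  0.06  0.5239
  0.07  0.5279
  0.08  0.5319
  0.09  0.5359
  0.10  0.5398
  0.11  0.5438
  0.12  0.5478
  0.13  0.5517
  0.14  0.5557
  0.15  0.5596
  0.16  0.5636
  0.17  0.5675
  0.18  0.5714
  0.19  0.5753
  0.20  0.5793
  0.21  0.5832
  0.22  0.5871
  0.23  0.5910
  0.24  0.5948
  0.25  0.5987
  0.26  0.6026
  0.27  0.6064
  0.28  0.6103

T = 1.25;  σ√T = 0.1565
d₁ = [ln(340/360) + (0.037 + 0.14²/2)·1.25] / 0.1565 = [-0.0572 + 0.0585] / 0.1565 = 0.0086 → 0.01
d₂ = d₁ − σ√T = 0.0086 − 0.1565 = -0.1480 → -0.15
Pr(exercise) under Q = N(−d₂) = N(0.15) = 0.5596

0.5596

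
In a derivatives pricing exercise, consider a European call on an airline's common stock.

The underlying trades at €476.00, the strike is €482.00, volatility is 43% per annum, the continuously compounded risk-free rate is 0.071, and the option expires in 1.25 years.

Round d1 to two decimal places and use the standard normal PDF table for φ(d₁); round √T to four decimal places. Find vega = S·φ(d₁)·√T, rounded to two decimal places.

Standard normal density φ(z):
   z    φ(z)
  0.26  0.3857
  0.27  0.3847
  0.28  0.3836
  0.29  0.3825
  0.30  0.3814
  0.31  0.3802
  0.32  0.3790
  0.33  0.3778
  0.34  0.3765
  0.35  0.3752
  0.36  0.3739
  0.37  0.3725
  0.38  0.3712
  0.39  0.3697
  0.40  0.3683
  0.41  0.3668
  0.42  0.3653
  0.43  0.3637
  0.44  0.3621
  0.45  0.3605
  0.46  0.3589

196.00

σ√T = 0.43 × 1.1180 = 0.4808
ln(S/K) + (r + σ²/2)T = ln(476/482) + (0.071 + 0.43²/2)·1.25 = -0.0125 + 0.2043 = 0.1918
d₁ = 0.1918 / 0.4808 = 0.3989 ≈ 0.40
√T = √1.25 = 1.1180
φ(d₁) = φ(0.40) = 0.3683
vega = S·φ(d₁)·√T = 476·0.3683·1.1180 = 195.9975
(Vega is the same for a European call and put with the same parameters.)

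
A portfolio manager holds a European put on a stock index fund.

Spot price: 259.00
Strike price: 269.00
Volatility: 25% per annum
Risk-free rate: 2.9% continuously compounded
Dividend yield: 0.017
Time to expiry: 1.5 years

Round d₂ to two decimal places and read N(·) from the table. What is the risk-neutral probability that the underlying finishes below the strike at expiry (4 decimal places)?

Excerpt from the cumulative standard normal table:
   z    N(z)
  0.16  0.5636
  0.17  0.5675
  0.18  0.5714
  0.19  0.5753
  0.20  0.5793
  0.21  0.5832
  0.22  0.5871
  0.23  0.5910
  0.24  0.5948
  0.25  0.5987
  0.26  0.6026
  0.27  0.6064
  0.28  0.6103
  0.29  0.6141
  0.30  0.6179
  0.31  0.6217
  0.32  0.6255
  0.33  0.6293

0.5871

T = 1.5;  σ√T = 0.3062
d₁ = [ln(259/269) + (0.029 − 0.017 + ½·0.25²)·1.5] / (σ√T) = (-0.0379 + 0.0649) / 0.3062 = 0.0882 ⇒ 0.09
d₂ = 0.0882 − 0.3062 = -0.2180 ⇒ -0.22
Risk-neutral Pr[S_T < K] = N(−d₂) = N(0.22) = 0.5871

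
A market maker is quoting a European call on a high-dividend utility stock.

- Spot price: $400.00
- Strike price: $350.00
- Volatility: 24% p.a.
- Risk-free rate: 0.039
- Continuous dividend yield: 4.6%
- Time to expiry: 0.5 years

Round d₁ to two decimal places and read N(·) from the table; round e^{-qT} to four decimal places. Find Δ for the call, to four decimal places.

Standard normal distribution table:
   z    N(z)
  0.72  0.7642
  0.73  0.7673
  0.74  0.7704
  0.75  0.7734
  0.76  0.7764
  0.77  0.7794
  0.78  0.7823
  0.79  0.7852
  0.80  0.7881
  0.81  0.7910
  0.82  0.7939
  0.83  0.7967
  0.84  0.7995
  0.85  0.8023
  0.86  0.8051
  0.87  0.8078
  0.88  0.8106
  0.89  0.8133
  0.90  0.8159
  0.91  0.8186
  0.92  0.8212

σ√T = 0.24 × 0.7071 = 0.1697
d₁ = [ln(400/350) + (0.039 − 0.046 + 0.24²/2)·0.5] / 0.1697 = [0.1335 + 0.0109] / 0.1697 = 0.8511 which rounds to 0.85
N(d₁) = N(0.85) = 0.8023
Δ_call = e^(−qT)·N(d₁) = 0.9773·0.8023 = 0.7841

0.7841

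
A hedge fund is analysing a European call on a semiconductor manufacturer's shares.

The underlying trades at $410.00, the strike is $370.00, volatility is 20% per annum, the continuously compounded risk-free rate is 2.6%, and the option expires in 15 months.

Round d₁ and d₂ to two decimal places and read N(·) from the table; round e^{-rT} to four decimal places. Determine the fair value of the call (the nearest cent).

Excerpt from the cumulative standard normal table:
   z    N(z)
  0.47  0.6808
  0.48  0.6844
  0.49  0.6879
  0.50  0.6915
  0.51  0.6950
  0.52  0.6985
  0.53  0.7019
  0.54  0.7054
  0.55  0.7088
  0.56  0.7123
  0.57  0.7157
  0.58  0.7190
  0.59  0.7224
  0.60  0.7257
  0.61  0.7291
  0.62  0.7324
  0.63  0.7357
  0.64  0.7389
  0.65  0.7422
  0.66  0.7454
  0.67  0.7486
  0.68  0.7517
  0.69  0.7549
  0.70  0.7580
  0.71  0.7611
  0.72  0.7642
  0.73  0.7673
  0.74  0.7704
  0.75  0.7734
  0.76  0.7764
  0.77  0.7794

$66.94

σ√T = 0.2 × 1.1180 = 0.2236
ln(S/K) + (r + σ²/2)T = ln(410/370) + (0.026 + 0.2²/2)·1.25 = 0.1027 + 0.0575 = 0.1602
d₁ = 0.1602 / 0.2236 = 0.7162 ⇒ 0.72
d₂ = d₁ − σ√T = 0.7162 − 0.2236 = 0.4926 ⇒ 0.49
e^(−rT) = e^(−0.026·1.25) = 0.9680
N(d₁) = N(0.72) = 0.7642;  N(d₂) = N(0.49) = 0.6879
C = 410·0.7642 − 370·0.9680·0.6879 = 313.3220 − 246.3783 = 66.9437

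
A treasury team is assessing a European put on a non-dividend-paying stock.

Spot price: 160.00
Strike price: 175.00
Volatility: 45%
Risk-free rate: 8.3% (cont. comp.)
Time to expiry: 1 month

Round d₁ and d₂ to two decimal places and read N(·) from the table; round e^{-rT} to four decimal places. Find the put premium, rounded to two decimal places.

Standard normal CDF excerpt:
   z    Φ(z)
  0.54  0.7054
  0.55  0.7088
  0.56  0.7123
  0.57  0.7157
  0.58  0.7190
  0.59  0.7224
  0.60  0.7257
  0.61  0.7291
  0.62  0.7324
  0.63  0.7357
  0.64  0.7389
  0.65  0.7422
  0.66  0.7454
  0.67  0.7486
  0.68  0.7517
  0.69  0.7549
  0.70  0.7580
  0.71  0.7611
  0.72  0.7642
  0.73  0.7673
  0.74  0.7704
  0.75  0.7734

T = 0.08333;  σ√T = 0.1299
d₁ = [ln(160/175) + (0.083 + ½·0.45²)·0.08333] / (σ√T) = (-0.0896 + 0.0154) / 0.1299 = -0.5716 ≈ -0.57
d₂ = -0.5716 − 0.1299 = -0.7015 ≈ -0.70
e^(−rT) = e^(−0.083·0.08333) = 0.9931
N(−d₂) = N(0.70) = 0.7580;  N(−d₁) = N(0.57) = 0.7157
P = 175·0.9931·0.7580 − 160·0.7157 = 131.7347 − 114.5120 = 17.2227

17.22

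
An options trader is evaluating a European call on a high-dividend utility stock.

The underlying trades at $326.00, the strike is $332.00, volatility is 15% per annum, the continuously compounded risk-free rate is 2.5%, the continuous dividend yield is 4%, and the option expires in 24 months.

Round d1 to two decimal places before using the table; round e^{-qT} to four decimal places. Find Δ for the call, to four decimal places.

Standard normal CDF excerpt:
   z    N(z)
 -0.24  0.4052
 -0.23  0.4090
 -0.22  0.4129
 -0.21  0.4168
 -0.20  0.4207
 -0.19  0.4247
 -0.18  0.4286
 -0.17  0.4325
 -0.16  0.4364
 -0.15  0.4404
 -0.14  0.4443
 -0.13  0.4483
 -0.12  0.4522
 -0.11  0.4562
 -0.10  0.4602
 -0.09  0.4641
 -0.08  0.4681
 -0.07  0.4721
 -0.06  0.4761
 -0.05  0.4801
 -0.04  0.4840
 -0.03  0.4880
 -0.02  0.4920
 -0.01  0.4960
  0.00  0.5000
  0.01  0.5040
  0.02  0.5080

0.4174

σ√T = 0.15·√2 = 0.2121
d₁ = [ln(326/332) + (0.025 − 0.04 + 0.15²/2)·2] / 0.2121 = [-0.0182 − 0.0075] / 0.2121 = -0.1213 ⇒ -0.12
N(d₁) = N(-0.12) = 0.4522
Δ_call = exp(−qT)·N(d₁) = 0.9231·0.4522 = 0.4174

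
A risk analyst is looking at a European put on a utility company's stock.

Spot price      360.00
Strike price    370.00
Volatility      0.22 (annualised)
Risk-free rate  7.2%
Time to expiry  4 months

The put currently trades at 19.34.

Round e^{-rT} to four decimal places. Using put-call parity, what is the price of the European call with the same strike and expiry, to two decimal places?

e^(−rT) = e^(−0.072·0.3333) = 0.9763
Put-call parity: C − P = S − K·e^(−rT) = 360 − 370·0.9763 = 360 − 361.2310 = -1.2310
C = P + (C − P) = 19.34 + (-1.2310) = 18.1090

18.11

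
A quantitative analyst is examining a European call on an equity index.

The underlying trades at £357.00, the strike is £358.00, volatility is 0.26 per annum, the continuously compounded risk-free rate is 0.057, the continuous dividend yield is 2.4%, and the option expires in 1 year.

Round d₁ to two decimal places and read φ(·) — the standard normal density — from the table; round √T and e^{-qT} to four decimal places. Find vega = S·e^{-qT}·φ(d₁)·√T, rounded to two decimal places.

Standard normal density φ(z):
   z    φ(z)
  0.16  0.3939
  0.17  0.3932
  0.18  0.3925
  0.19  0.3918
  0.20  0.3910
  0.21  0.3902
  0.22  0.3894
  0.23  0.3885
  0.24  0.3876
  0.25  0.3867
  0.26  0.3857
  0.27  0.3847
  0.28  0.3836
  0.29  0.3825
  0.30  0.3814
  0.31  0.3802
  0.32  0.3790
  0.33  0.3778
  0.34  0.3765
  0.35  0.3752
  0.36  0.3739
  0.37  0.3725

σ√T = 0.26·√1 = 0.2600
d₁ = [ln(357/358) + (0.057 − 0.024 + ½·0.26²)·1] / (σ√T) = (-0.0028 + 0.0668) / 0.2600 = 0.2462 → 0.25
√T = √1 = 1.0000
φ(d₁) = φ(0.25) = 0.3867
e^(−qT) = e^(−0.024·1) = 0.9763
vega = S·e^(−qT)·φ(d₁)·√T = 357·0.9763·0.3867·1.0000 = 134.7801
(The put has the same vega.)

134.78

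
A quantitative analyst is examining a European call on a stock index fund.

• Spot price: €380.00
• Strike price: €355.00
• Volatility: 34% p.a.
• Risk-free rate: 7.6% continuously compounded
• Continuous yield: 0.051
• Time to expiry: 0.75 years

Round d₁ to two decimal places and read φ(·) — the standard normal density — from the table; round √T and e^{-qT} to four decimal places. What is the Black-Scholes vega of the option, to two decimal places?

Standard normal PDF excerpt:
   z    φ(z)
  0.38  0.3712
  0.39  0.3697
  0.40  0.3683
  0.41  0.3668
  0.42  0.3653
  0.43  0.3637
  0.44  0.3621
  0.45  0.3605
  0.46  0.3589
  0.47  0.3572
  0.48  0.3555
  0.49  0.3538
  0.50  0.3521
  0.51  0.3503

114.69

T = 0.75;  σ√T = 0.2944
d₁ = [ln(380/355) + (0.076 − 0.051 + 0.34²/2)·0.75] / 0.2944 = [0.0681 + 0.0621] / 0.2944 = 0.4420 ⇒ 0.44
√T = √0.75 = 0.8660
φ(d₁) = φ(0.44) = 0.3621
exp(−qT) = exp(−0.051·0.75) = 0.9625
vega = S·exp(−qT)·φ(d₁)·√T = 380·0.9625·0.3621·0.8660 = 114.6914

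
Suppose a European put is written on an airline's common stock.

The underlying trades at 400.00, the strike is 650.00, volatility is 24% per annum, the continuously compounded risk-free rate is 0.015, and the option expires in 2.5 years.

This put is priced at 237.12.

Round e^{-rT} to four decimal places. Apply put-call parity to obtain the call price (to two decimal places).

11.04

e^(−rT) = e^(−0.015·2.5) = 0.9632
Put-call parity: C − P = S − K·e^(−rT) = 400 − 650·0.9632 = 400 − 626.0800 = -226.0800
C = P + (C − P) = 237.12 + (-226.0800) = 11.0400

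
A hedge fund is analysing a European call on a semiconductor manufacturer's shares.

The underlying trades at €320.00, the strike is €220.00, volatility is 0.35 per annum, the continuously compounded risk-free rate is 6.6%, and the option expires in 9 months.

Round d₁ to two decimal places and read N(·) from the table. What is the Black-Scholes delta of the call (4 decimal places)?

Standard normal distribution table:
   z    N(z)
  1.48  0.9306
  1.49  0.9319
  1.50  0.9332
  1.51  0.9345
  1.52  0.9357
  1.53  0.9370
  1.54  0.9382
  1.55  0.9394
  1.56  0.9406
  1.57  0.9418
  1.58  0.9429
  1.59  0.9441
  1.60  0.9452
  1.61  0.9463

σ√T = 0.35·√0.75 = 0.3031
d₁ = [ln(320/220) + (0.066 + 0.35²/2)·0.75] / 0.3031 = [0.3747 + 0.0954] / 0.3031 = 1.5510 ⇒ 1.55
N(d₁) = N(1.55) = 0.9394
Δ_call = N(d₁) = 0.9394

0.9394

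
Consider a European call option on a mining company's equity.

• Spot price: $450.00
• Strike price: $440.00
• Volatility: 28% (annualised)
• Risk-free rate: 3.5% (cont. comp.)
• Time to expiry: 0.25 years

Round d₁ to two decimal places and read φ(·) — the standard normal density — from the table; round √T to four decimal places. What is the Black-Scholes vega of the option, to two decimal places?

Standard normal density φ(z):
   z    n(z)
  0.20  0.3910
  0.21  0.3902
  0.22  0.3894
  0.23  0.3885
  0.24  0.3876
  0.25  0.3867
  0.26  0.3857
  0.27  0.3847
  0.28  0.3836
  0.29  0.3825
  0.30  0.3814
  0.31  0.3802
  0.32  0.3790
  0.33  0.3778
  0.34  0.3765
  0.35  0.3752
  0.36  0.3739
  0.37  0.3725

σ√T = 0.28 × 0.5000 = 0.1400
ln(S/K) + (r + σ²/2)T = ln(450/440) + (0.035 + 0.28²/2)·0.25 = 0.0225 + 0.0186 = 0.0410
d₁ = 0.0410 / 0.1400 = 0.2930 → 0.29
√T = √0.25 = 0.5000
φ(d₁) = φ(0.29) = 0.3825
vega = S·φ(d₁)·√T = 450·0.3825·0.5000 = 86.0625

86.06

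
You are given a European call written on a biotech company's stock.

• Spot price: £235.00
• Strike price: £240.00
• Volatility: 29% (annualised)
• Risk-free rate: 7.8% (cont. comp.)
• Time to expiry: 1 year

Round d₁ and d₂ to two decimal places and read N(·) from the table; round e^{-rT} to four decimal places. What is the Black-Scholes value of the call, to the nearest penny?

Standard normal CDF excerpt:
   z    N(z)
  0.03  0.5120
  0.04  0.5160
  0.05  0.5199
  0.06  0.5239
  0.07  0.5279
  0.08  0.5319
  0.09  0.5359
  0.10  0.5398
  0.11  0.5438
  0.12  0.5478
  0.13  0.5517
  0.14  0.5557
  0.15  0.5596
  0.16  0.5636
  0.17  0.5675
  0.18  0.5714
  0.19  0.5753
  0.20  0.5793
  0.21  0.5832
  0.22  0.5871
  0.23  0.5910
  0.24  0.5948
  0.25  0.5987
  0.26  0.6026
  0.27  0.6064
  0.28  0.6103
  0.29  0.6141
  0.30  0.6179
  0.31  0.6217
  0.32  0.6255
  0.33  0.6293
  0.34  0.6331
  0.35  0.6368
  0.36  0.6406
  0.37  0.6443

σ√T = 0.29·√1 = 0.2900
d₁ = [ln(235/240) + (0.078 + 0.29²/2)·1] / 0.2900 = [-0.0211 + 0.1200] / 0.2900 = 0.3414 which rounds to 0.34
d₂ = d₁ − σ√T = 0.3414 − 0.2900 = 0.0514 which rounds to 0.05
exp(−rT) = exp(−0.078·1) = 0.9250
N(d₁) = N(0.34) = 0.6331;  N(d₂) = N(0.05) = 0.5199
C = 235·0.6331 − 240·0.9250·0.5199 = 148.7785 − 115.4178 = 33.3607

£33.36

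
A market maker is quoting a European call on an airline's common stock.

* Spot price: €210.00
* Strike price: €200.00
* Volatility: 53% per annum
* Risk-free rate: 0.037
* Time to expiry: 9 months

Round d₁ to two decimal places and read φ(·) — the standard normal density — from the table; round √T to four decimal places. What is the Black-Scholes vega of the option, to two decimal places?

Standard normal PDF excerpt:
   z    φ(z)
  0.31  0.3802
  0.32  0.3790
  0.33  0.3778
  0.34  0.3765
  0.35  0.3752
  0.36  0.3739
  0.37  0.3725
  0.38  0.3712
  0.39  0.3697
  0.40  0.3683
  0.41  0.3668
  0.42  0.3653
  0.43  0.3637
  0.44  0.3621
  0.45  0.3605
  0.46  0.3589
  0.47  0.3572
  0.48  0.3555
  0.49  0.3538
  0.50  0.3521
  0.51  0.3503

σ√T = 0.53 × 0.8660 = 0.4590
d₁ = [ln(210/200) + (0.037 + ½·0.53²)·0.75] / (σ√T) = (0.0488 + 0.1331) / 0.4590 = 0.3963 ⇒ 0.40
√T = √0.75 = 0.8660
φ(d₁) = φ(0.40) = 0.3683
vega = S·φ(d₁)·√T = 210·0.3683·0.8660 = 66.9790
(Vega is the same for a European call and put with the same parameters.)

66.98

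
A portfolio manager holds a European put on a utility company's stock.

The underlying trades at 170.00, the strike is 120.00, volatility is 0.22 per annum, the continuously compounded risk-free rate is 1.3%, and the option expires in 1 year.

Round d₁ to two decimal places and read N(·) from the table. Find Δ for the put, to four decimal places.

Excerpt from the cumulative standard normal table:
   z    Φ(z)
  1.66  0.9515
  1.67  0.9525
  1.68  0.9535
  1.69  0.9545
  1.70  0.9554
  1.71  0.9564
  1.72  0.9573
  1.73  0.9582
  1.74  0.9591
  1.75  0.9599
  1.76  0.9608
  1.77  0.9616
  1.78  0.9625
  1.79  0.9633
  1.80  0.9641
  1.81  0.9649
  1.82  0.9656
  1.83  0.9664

σ√T = 0.22 × 1.0000 = 0.2200
d₁ = [ln(170/120) + (0.013 + 0.22²/2)·1] / 0.2200 = [0.3483 + 0.0372] / 0.2200 = 1.7523 which rounds to 1.75
N(d₁) = N(1.75) = 0.9599
Δ_put = N(d₁) − 1 = 0.9599 − 1 = -0.0401

-0.0401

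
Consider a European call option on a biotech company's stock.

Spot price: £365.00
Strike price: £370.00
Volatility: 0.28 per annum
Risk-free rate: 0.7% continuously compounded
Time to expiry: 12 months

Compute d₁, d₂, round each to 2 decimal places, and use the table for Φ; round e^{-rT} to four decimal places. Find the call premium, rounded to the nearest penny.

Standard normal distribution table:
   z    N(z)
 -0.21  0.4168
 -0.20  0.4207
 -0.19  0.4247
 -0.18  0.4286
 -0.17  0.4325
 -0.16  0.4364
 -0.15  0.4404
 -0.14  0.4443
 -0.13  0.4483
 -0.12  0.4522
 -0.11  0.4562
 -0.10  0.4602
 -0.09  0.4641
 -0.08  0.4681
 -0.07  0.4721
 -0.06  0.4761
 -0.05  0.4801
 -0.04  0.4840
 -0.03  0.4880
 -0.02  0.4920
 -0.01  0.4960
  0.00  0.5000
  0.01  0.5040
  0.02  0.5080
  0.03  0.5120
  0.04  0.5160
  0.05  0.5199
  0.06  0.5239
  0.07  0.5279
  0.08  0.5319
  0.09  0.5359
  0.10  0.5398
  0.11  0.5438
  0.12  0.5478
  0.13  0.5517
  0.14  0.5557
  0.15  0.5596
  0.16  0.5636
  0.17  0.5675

£39.61

T = 1;  σ√T = 0.2800
d₁ = [ln(365/370) + (0.007 + ½·0.28²)·1] / (σ√T) = (-0.0136 + 0.0462) / 0.2800 = 0.1164 → 0.12
d₂ = 0.1164 − 0.2800 = -0.1636 → -0.16
exp(−rT) = exp(−0.007·1) = 0.9930
N(d₁) = N(0.12) = 0.5478;  N(d₂) = N(-0.16) = 0.4364
C = 365·0.5478 − 370·0.9930·0.4364 = 199.9470 − 160.3377 = 39.6093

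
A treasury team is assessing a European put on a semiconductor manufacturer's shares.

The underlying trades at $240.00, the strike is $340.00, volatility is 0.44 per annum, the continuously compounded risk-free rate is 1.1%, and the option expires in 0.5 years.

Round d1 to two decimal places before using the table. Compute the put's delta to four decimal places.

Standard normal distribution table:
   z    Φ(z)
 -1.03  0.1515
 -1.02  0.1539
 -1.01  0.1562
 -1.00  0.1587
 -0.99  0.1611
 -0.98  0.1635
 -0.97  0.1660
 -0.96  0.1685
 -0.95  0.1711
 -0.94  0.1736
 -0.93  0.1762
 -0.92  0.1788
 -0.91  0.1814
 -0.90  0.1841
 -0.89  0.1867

T = 0.5;  σ√T = 0.3111
ln(S/K) + (r + σ²/2)T = ln(240/340) + (0.011 + 0.44²/2)·0.5 = -0.3483 + 0.0539 = -0.2944
d₁ = -0.2944 / 0.3111 = -0.9463 which rounds to -0.95
N(d₁) = N(-0.95) = 0.1711
Δ_put = N(d₁) − 1 = 0.1711 − 1 = -0.8289

-0.8289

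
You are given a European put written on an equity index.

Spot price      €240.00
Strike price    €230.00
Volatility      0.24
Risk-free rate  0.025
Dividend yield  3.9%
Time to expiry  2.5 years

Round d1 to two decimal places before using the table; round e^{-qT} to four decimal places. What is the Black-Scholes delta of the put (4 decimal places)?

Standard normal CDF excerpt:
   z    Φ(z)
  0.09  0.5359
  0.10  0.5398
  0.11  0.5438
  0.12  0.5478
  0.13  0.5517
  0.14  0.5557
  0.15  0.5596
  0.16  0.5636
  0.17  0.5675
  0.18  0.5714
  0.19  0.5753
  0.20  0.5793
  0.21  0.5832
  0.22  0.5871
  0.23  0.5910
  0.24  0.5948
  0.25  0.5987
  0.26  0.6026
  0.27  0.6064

-0.3781

σ√T = 0.24 × 1.5811 = 0.3795
d₁ = [ln(240/230) + (0.025 − 0.039 + ½·0.24²)·2.5] / (σ√T) = (0.0426 + 0.0370) / 0.3795 = 0.2097 → 0.21
N(d₁) = N(0.21) = 0.5832
Δ_put = e^(−qT)·(N(d₁) − 1) = 0.9071·(0.5832 − 1) = -0.3781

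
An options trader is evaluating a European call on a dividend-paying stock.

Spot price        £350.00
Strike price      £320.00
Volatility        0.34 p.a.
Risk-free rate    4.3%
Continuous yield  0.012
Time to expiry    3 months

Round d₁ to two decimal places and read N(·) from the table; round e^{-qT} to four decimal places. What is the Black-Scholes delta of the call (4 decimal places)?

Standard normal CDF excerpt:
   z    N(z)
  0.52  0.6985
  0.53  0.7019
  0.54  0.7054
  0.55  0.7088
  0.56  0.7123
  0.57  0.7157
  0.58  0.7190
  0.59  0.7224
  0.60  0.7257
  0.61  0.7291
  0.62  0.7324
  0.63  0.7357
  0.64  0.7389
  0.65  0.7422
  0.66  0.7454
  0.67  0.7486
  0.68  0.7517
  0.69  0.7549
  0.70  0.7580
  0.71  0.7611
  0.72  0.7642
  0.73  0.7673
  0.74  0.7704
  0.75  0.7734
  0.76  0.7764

σ√T = 0.34·√0.25 = 0.1700
d₁ = [ln(350/320) + (0.043 − 0.012 + ½·0.34²)·0.25] / (σ√T) = (0.0896 + 0.0222) / 0.1700 = 0.6577 ⇒ 0.66
N(d₁) = N(0.66) = 0.7454
Δ_call = e^(−qT)·N(d₁) = 0.9970·0.7454 = 0.7432

0.7432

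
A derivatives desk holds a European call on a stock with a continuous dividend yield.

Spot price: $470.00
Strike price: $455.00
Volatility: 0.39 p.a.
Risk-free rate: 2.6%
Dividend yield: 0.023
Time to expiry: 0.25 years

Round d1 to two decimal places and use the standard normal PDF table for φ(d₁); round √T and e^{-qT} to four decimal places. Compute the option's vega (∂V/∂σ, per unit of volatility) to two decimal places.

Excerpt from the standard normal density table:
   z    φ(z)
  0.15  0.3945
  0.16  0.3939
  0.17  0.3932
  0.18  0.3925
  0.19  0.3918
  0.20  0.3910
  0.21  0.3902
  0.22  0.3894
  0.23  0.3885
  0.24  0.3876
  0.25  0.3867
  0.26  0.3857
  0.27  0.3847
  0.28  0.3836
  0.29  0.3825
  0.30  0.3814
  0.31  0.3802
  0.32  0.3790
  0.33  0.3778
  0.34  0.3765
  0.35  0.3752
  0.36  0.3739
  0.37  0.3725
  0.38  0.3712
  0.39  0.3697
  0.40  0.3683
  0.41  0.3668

89.89

T = 0.25;  σ√T = 0.1950
d₁ = [ln(470/455) + (0.026 − 0.023 + 0.39²/2)·0.25] / 0.1950 = [0.0324 + 0.0198] / 0.1950 = 0.2677 ≈ 0.27
√T = √0.25 = 0.5000
φ(d₁) = φ(0.27) = 0.3847
exp(−qT) = exp(−0.023·0.25) = 0.9943
vega = S·exp(−qT)·φ(d₁)·√T = 470·0.9943·0.3847·0.5000 = 89.8892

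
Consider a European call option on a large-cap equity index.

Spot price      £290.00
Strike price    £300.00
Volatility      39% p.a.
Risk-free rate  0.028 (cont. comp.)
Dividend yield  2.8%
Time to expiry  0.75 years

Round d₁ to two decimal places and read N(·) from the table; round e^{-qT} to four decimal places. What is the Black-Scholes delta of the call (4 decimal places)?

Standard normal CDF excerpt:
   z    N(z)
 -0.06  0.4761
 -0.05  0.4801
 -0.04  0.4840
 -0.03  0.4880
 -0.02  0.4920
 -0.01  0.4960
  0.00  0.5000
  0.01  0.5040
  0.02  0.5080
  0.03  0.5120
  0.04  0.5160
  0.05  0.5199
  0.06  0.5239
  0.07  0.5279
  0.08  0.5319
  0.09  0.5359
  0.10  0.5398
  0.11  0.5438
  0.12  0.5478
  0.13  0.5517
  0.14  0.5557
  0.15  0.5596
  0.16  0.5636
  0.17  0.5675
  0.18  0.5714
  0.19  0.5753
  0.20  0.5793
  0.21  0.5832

σ√T = 0.39 × 0.8660 = 0.3377
ln(S/K) + (r − q + σ²/2)T = ln(290/300) + (0.028 − 0.028 + 0.39²/2)·0.75 = -0.0339 + 0.0570 = 0.0231
d₁ = 0.0231 / 0.3377 = 0.0685 ⇒ 0.07
N(d₁) = N(0.07) = 0.5279
Δ_call = e^(−qT)·N(d₁) = 0.9792·0.5279 = 0.5169

0.5169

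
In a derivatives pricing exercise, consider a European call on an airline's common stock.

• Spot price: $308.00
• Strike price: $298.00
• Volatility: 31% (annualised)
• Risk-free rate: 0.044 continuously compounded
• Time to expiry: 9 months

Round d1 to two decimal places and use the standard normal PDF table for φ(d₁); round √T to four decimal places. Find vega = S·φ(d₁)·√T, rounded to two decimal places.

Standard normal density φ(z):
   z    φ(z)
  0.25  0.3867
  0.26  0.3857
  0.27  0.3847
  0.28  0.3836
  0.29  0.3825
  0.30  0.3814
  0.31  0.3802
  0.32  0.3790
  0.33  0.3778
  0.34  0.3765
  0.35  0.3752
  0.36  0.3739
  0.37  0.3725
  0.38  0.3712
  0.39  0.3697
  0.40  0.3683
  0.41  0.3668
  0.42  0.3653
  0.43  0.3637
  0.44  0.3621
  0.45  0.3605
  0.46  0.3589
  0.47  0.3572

σ√T = 0.31·√0.75 = 0.2685
ln(S/K) + (r + σ²/2)T = ln(308/298) + (0.044 + 0.31²/2)·0.75 = 0.0330 + 0.0690 = 0.1020
d₁ = 0.1020 / 0.2685 = 0.3801 ⇒ 0.38
√T = √0.75 = 0.8660
φ(d₁) = φ(0.38) = 0.3712
vega = S·φ(d₁)·√T = 308·0.3712·0.8660 = 99.0094

99.01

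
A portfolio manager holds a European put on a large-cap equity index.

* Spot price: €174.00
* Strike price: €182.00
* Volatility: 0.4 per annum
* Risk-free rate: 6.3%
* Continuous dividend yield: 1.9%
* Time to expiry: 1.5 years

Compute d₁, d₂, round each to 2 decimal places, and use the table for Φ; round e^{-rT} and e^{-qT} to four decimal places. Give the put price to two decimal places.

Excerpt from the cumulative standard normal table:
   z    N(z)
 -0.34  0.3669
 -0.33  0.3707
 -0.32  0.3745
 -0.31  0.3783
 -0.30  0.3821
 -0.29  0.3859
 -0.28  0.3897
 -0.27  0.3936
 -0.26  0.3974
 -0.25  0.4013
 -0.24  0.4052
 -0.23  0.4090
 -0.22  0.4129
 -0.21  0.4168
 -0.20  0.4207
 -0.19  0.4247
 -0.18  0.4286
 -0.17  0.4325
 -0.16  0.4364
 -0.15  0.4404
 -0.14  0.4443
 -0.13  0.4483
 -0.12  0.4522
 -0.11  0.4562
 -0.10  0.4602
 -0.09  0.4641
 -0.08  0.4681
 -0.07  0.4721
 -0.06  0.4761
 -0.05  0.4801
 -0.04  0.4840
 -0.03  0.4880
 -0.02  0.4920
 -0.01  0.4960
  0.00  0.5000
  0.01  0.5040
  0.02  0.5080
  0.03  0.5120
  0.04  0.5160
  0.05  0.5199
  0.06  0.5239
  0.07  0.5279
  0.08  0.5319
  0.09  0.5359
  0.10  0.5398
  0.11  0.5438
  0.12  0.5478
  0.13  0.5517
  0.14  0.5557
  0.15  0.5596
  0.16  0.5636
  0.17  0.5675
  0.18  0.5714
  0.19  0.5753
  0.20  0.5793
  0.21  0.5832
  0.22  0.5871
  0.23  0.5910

€30.66

σ√T = 0.4·√1.5 = 0.4899
d₁ = [ln(174/182) + (0.063 − 0.019 + 0.4²/2)·1.5] / 0.4899 = [-0.0450 + 0.1860] / 0.4899 = 0.2879 ⇒ 0.29
d₂ = d₁ − σ√T = 0.2879 − 0.4899 = -0.2020 ⇒ -0.20
exp(−qT) = exp(−0.019·1.5) = 0.9719;  exp(−rT) = exp(−0.063·1.5) = 0.9098
P = 182·0.9098·N(0.20) − 174·0.9719·N(-0.29) = 182·0.9098·0.5793 − 174·0.9719·0.3859 = 95.9226 − 65.2598 = 30.6628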